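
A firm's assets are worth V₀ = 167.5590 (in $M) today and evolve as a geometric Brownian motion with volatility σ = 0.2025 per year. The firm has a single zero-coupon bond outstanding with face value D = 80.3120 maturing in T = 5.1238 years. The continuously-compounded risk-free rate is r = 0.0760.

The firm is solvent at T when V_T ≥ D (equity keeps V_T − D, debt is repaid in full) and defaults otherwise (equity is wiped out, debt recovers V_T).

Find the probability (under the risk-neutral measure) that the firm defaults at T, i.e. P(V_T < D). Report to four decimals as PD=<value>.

d₁ = [ln(V₀/D) + (r + σ²/2)T] / (σ√T)
   = [ln(167.5590/80.3120) + (0.0760 + 0.5·0.2025²)·5.1238] / (0.2025·√5.1238)
   = [0.735416 + 0.494463] / 0.458375 = 2.683128
d₂ = d₁ − σ√T = 2.683128 − 0.458375 = 2.224752
risk-neutral PD = N(−d₂) = N(-2.224752) = 0.013049

PD=0.0130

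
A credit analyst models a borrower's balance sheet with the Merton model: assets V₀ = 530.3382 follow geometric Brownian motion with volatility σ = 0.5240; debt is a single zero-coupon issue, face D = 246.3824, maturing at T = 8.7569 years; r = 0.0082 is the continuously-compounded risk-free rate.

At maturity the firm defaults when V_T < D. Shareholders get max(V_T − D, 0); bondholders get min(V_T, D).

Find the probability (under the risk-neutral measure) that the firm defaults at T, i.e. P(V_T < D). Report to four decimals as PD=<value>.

d₁ = [ln(V₀/D) + (r + σ²/2)T] / (σ√T)
   = [ln(530.3382/246.3824) + (0.0082 + 0.5·0.5240²)·8.7569] / (0.5240·√8.7569)
   = [0.766630 + 1.274024] / 1.550624 = 1.316021
d₂ = d₁ − σ√T = 1.316021 − 1.550624 = -0.234603
risk-neutral PD = N(−d₂) = N(0.234603) = 0.592741

PD=0.5927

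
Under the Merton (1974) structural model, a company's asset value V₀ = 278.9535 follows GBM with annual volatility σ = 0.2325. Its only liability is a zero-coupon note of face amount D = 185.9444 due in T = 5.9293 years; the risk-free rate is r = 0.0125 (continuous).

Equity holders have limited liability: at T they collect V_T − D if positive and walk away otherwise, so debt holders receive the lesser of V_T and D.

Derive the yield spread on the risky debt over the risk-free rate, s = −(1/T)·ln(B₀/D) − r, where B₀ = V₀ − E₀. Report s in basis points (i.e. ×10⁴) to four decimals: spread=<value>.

spread=136.2809

d₁ = [ln(V₀/D) + (r + σ²/2)T] / (σ√T)
   = [ln(278.9535/185.9444) + (0.0125 + 0.5·0.2325²)·5.9293] / (0.2325·√5.9293)
   = [0.405597 + 0.234374] / 0.566141 = 1.130410
d₂ = d₁ − σ√T = 1.130410 − 0.566141 = 0.564269
N(d₁) = 0.870848,  N(d₂) = 0.713714,  e^(−rT) = 0.928564
E₀ = V₀·N(d₁) − D·e^(−rT)·N(d₂)
   = 278.9535·0.870848 − 185.9444·0.928564·0.713714 = 119.695356
B₀ = V₀ − E₀ = 278.9535 − 119.695356 = 159.258144
spread = −(1/T)·ln(B₀/D) − r = −(1/5.9293)·ln(159.258144/185.9444) − 0.0125 = 0.01362809
in basis points: 0.01362809 × 10⁴ = 136.2809 bp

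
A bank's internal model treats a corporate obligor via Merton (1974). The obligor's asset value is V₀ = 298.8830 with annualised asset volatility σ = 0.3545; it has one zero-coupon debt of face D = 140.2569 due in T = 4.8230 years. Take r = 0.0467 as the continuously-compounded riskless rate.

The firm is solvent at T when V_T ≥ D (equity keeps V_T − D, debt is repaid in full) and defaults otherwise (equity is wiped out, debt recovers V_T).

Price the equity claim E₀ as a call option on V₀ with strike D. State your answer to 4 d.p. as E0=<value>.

E0=193.5959

d₁ = [ln(V₀/D) + (r + σ²/2)T] / (σ√T)
   = [ln(298.8830/140.2569) + (0.0467 + 0.5·0.3545²)·4.8230] / (0.3545·√4.8230)
   = [0.756576 + 0.528288] / 0.778529 = 1.650374
d₂ = d₁ − σ√T = 1.650374 − 0.778529 = 0.871845
N(d₁) = 0.950567,  N(d₂) = 0.808354,  e^(−rT) = 0.798329
E₀ = V₀·N(d₁) − D·e^(−rT)·N(d₂)
   = 298.8830·0.950567 − 140.2569·0.798329·0.808354 = 193.595941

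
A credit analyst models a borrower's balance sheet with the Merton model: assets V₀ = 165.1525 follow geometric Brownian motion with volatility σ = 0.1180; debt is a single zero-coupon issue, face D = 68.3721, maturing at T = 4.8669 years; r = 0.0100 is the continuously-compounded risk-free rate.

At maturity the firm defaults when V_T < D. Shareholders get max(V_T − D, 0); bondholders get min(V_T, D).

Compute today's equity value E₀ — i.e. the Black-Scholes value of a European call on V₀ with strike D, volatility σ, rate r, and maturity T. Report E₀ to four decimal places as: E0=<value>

E0=100.0295

d₁ = [ln(V₀/D) + (r + σ²/2)T] / (σ√T)
   = [ln(165.1525/68.3721) + (0.0100 + 0.5·0.1180²)·4.8669] / (0.1180·√4.8669)
   = [0.881904 + 0.082552] / 0.260320 = 3.704884
d₂ = d₁ − σ√T = 3.704884 − 0.260320 = 3.444563
N(d₁) = 0.999894,  N(d₂) = 0.999714,  e^(−rT) = 0.952496
E₀ = V₀·N(d₁) − D·e^(−rT)·N(d₂)
   = 165.1525·0.999894 − 68.3721·0.952496·0.999714 = 100.029485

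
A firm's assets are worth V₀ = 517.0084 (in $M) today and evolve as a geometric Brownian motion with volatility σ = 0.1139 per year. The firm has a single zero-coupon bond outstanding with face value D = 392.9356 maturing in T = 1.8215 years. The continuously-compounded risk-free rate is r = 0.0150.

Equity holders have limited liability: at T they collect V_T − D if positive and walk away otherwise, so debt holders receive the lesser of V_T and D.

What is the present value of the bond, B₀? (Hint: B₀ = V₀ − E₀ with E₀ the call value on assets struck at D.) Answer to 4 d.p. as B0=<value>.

B0=381.7058

d₁ = [ln(V₀/D) + (r + σ²/2)T] / (σ√T)
   = [ln(517.0084/392.9356) + (0.0150 + 0.5·0.1139²)·1.8215] / (0.1139·√1.8215)
   = [0.274413 + 0.039138] / 0.153723 = 2.039718
d₂ = d₁ − σ√T = 2.039718 − 0.153723 = 1.885996
N(d₁) = 0.979311,  N(d₂) = 0.970352,  e^(−rT) = 0.973047
E₀ = V₀·N(d₁) − D·e^(−rT)·N(d₂)
   = 517.0084·0.979311 − 392.9356·0.973047·0.970352 = 135.302634
B₀ = V₀ − E₀ = 517.0084 − 135.302634 = 381.705766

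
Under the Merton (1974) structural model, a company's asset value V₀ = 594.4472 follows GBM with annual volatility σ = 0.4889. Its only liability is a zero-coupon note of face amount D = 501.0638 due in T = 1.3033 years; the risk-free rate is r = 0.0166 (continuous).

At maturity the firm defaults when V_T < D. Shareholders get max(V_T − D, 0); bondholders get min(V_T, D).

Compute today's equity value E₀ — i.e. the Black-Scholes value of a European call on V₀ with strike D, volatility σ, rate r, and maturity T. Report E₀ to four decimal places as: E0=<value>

E0=178.0935

d₁ = [ln(V₀/D) + (r + σ²/2)T] / (σ√T)
   = [ln(594.4472/501.0638) + (0.0166 + 0.5·0.4889²)·1.3033] / (0.4889·√1.3033)
   = [0.170898 + 0.177394] / 0.558139 = 0.624025
d₂ = d₁ − σ√T = 0.624025 − 0.558139 = 0.065886
N(d₁) = 0.733694,  N(d₂) = 0.526266,  e^(−rT) = 0.978598
E₀ = V₀·N(d₁) − D·e^(−rT)·N(d₂)
   = 594.4472·0.733694 − 501.0638·0.978598·0.526266 = 178.093527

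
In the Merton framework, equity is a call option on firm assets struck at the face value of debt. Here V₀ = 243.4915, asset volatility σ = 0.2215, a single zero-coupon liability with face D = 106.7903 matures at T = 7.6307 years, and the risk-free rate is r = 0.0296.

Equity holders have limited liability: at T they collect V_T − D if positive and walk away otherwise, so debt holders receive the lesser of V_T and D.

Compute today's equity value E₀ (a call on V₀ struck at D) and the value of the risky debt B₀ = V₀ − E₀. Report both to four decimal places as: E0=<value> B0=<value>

d₁ = [ln(V₀/D) + (r + σ²/2)T] / (σ√T)
   = [ln(243.4915/106.7903) + (0.0296 + 0.5·0.2215²)·7.6307] / (0.2215·√7.6307)
   = [0.824215 + 0.413058] / 0.611865 = 2.022133
d₂ = d₁ − σ√T = 2.022133 − 0.611865 = 1.410268
N(d₁) = 0.978419,  N(d₂) = 0.920770,  e^(−rT) = 0.797823
E₀ = V₀·N(d₁) − D·e^(−rT)·N(d₂)
   = 243.4915·0.978419 − 106.7903·0.797823·0.920770 = 159.787300
B₀ = V₀ − E₀ = 243.4915 − 159.787300 = 83.704200

E0=159.7873 B0=83.7042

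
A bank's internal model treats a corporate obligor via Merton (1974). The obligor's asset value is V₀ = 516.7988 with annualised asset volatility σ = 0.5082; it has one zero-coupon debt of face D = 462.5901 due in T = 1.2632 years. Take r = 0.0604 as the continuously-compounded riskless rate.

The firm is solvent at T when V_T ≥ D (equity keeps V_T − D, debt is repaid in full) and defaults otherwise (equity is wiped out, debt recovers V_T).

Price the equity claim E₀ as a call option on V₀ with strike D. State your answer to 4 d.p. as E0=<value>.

E0=155.8416

d₁ = [ln(V₀/D) + (r + σ²/2)T] / (σ√T)
   = [ln(516.7988/462.5901) + (0.0604 + 0.5·0.5082²)·1.2632] / (0.5082·√1.2632)
   = [0.110812 + 0.239419] / 0.571177 = 0.613174
d₂ = d₁ − σ√T = 0.613174 − 0.571177 = 0.041997
N(d₁) = 0.730120,  N(d₂) = 0.516750,  e^(−rT) = 0.926541
E₀ = V₀·N(d₁) − D·e^(−rT)·N(d₂)
   = 516.7988·0.730120 − 462.5901·0.926541·0.516750 = 155.841564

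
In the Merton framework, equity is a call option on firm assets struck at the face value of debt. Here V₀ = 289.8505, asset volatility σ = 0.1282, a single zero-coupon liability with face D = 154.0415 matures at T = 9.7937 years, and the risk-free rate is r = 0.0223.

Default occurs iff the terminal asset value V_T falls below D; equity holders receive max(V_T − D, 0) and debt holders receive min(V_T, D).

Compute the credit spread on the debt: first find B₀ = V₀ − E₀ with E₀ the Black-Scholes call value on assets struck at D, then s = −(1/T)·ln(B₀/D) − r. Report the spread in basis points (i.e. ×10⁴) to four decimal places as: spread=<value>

d₁ = [ln(V₀/D) + (r + σ²/2)T] / (σ√T)
   = [ln(289.8505/154.0415) + (0.0223 + 0.5·0.1282²)·9.7937] / (0.1282·√9.7937)
   = [0.632143 + 0.298880] / 0.401200 = 2.320595
d₂ = d₁ − σ√T = 2.320595 − 0.401200 = 1.919394
N(d₁) = 0.989846,  N(d₂) = 0.972533,  e^(−rT) = 0.803804
E₀ = V₀·N(d₁) − D·e^(−rT)·N(d₂)
   = 289.8505·0.989846 − 154.0415·0.803804·0.972533 = 166.489011
B₀ = V₀ − E₀ = 289.8505 − 166.489011 = 123.361489
spread = −(1/T)·ln(B₀/D) − r = −(1/9.7937)·ln(123.361489/154.0415) − 0.0223 = 0.00037816
in basis points: 0.00037816 × 10⁴ = 3.7816 bp

spread=3.7816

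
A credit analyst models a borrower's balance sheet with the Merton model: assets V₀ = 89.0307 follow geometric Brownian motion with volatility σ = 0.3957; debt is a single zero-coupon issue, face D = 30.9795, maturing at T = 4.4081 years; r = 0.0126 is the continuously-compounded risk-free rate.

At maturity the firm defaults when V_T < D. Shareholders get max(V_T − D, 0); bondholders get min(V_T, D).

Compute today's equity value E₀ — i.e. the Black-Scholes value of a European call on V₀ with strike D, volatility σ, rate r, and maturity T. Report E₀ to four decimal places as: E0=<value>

d₁ = [ln(V₀/D) + (r + σ²/2)T] / (σ√T)
   = [ln(89.0307/30.9795) + (0.0126 + 0.5·0.3957²)·4.4081] / (0.3957·√4.4081)
   = [1.055656 + 0.400649] / 0.830791 = 1.752913
d₂ = d₁ − σ√T = 1.752913 − 0.830791 = 0.922122
N(d₁) = 0.960192,  N(d₂) = 0.821768,  e^(−rT) = 0.945972
E₀ = V₀·N(d₁) − D·e^(−rT)·N(d₂)
   = 89.0307·0.960192 − 30.9795·0.945972·0.821768 = 61.404013

E0=61.4040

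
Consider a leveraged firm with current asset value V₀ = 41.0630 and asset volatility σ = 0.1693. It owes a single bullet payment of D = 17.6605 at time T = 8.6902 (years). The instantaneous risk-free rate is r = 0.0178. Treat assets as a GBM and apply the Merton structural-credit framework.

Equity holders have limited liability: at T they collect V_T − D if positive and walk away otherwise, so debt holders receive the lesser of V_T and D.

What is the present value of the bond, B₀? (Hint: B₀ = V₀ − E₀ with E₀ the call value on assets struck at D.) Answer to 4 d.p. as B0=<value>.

d₁ = [ln(V₀/D) + (r + σ²/2)T] / (σ√T)
   = [ln(41.0630/17.6605) + (0.0178 + 0.5·0.1693²)·8.6902] / (0.1693·√8.6902)
   = [0.843777 + 0.279227] / 0.499082 = 2.250139
d₂ = d₁ − σ√T = 2.250139 − 0.499082 = 1.751057
N(d₁) = 0.987780,  N(d₂) = 0.960032,  e^(−rT) = 0.856685
E₀ = V₀·N(d₁) − D·e^(−rT)·N(d₂)
   = 41.0630·0.987780 − 17.6605·0.856685·0.960032 = 26.036426
B₀ = V₀ − E₀ = 41.0630 − 26.036426 = 15.026574

B0=15.0266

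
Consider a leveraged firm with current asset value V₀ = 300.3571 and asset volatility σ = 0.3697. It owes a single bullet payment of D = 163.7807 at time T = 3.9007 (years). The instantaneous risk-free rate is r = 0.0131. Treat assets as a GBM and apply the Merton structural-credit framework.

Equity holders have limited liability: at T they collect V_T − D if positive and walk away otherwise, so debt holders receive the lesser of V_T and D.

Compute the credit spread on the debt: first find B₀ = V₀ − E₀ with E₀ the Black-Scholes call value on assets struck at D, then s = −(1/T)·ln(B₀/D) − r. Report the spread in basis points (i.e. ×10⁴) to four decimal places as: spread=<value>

spread=263.5961

d₁ = [ln(V₀/D) + (r + σ²/2)T] / (σ√T)
   = [ln(300.3571/163.7807) + (0.0131 + 0.5·0.3697²)·3.9007] / (0.3697·√3.9007)
   = [0.606444 + 0.317669] / 0.730165 = 1.265623
d₂ = d₁ − σ√T = 1.265623 − 0.730165 = 0.535459
N(d₁) = 0.897176,  N(d₂) = 0.703834,  e^(−rT) = 0.950184
E₀ = V₀·N(d₁) − D·e^(−rT)·N(d₂)
   = 300.3571·0.897176 − 163.7807·0.950184·0.703834 = 159.941271
B₀ = V₀ − E₀ = 300.3571 − 159.941271 = 140.415829
spread = −(1/T)·ln(B₀/D) − r = −(1/3.9007)·ln(140.415829/163.7807) − 0.0131 = 0.02635961
in basis points: 0.02635961 × 10⁴ = 263.5961 bp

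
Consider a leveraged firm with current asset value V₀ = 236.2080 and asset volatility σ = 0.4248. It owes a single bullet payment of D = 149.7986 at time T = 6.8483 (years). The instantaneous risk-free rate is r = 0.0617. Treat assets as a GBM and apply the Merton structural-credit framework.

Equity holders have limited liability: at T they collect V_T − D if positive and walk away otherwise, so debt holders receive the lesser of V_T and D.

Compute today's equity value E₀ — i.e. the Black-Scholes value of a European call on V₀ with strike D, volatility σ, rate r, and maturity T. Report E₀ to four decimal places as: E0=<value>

E0=156.9678

d₁ = [ln(V₀/D) + (r + σ²/2)T] / (σ√T)
   = [ln(236.2080/149.7986) + (0.0617 + 0.5·0.4248²)·6.8483] / (0.4248·√6.8483)
   = [0.455421 + 1.040445] / 1.111670 = 1.345603
d₂ = d₁ − σ√T = 1.345603 − 1.111670 = 0.233933
N(d₁) = 0.910785,  N(d₂) = 0.592481,  e^(−rT) = 0.655380
E₀ = V₀·N(d₁) − D·e^(−rT)·N(d₂)
   = 236.2080·0.910785 − 149.7986·0.655380·0.592481 = 156.967763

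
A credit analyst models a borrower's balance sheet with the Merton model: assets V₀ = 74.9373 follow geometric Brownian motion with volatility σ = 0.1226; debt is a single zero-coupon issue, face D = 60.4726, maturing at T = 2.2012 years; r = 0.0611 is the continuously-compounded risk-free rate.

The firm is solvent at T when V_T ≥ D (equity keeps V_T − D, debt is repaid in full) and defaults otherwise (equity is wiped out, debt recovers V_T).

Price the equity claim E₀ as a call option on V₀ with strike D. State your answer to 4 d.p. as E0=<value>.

E0=22.1949

d₁ = [ln(V₀/D) + (r + σ²/2)T] / (σ√T)
   = [ln(74.9373/60.4726) + (0.0611 + 0.5·0.1226²)·2.2012] / (0.1226·√2.2012)
   = [0.214461 + 0.151036] / 0.181895 = 2.009390
d₂ = d₁ − σ√T = 2.009390 − 0.181895 = 1.827495
N(d₁) = 0.977752,  N(d₂) = 0.966187,  e^(−rT) = 0.874159
E₀ = V₀·N(d₁) − D·e^(−rT)·N(d₂)
   = 74.9373·0.977752 − 60.4726·0.874159·0.966187 = 22.194880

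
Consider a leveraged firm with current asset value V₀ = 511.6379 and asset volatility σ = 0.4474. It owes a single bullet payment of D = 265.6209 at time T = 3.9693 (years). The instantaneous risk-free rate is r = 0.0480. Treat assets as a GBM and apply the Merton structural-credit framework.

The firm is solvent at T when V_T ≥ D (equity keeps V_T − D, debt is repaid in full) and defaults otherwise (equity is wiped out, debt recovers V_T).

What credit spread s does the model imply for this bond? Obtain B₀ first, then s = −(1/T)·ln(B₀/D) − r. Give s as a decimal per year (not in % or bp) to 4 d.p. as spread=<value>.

d₁ = [ln(V₀/D) + (r + σ²/2)T] / (σ√T)
   = [ln(511.6379/265.6209) + (0.0480 + 0.5·0.4474²)·3.9693] / (0.4474·√3.9693)
   = [0.655547 + 0.587787] / 0.891360 = 1.394874
d₂ = d₁ − σ√T = 1.394874 − 0.891360 = 0.503515
N(d₁) = 0.918473,  N(d₂) = 0.692699,  e^(−rT) = 0.826524
E₀ = V₀·N(d₁) − D·e^(−rT)·N(d₂)
   = 511.6379·0.918473 − 265.6209·0.826524·0.692699 = 317.849164
B₀ = V₀ − E₀ = 511.6379 − 317.849164 = 193.788736
spread = −(1/T)·ln(B₀/D) − r = −(1/3.9693)·ln(193.788736/265.6209) − 0.0480 = 0.03143505

spread=0.0314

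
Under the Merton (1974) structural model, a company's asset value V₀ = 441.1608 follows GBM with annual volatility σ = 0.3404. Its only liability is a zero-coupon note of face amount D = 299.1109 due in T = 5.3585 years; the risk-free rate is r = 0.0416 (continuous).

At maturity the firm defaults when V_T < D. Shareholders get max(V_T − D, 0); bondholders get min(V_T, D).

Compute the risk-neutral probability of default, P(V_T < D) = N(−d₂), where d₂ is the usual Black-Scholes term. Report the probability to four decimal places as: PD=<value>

PD=0.3512

d₁ = [ln(V₀/D) + (r + σ²/2)T] / (σ√T)
   = [ln(441.1608/299.1109) + (0.0416 + 0.5·0.3404²)·5.3585] / (0.3404·√5.3585)
   = [0.388595 + 0.533364] / 0.787973 = 1.170039
d₂ = d₁ − σ√T = 1.170039 − 0.787973 = 0.382067
risk-neutral PD = N(−d₂) = N(-0.382067) = 0.351206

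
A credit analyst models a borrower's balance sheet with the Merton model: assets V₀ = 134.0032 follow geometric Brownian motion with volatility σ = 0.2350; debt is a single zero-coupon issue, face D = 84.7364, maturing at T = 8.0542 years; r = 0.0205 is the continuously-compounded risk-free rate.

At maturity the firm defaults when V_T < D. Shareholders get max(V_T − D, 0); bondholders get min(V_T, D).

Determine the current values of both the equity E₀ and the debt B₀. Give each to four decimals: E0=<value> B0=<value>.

E0=68.1185 B0=65.8847

d₁ = [ln(V₀/D) + (r + σ²/2)T] / (σ√T)
   = [ln(134.0032/84.7364) + (0.0205 + 0.5·0.2350²)·8.0542] / (0.2350·√8.0542)
   = [0.458318 + 0.387508] / 0.666928 = 1.268242
d₂ = d₁ − σ√T = 1.268242 − 0.666928 = 0.601314
N(d₁) = 0.897644,  N(d₂) = 0.726184,  e^(−rT) = 0.847800
E₀ = V₀·N(d₁) − D·e^(−rT)·N(d₂)
   = 134.0032·0.897644 − 84.7364·0.847800·0.726184 = 68.118483
B₀ = V₀ − E₀ = 134.0032 − 68.118483 = 65.884717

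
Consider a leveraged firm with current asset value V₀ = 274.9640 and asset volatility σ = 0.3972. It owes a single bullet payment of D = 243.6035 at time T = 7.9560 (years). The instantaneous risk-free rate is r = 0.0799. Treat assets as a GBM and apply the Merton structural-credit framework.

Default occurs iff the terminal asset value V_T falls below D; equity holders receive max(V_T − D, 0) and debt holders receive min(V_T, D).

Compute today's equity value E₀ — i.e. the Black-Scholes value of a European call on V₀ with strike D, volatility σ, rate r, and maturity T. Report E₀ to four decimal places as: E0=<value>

d₁ = [ln(V₀/D) + (r + σ²/2)T] / (σ√T)
   = [ln(274.9640/243.6035) + (0.0799 + 0.5·0.3972²)·7.9560] / (0.3972·√7.9560)
   = [0.121098 + 1.263285] / 1.120358 = 1.235662
d₂ = d₁ − σ√T = 1.235662 − 1.120358 = 0.115304
N(d₁) = 0.891708,  N(d₂) = 0.545898,  e^(−rT) = 0.529573
E₀ = V₀·N(d₁) − D·e^(−rT)·N(d₂)
   = 274.9640·0.891708 − 243.6035·0.529573·0.545898 = 174.763535

E0=174.7635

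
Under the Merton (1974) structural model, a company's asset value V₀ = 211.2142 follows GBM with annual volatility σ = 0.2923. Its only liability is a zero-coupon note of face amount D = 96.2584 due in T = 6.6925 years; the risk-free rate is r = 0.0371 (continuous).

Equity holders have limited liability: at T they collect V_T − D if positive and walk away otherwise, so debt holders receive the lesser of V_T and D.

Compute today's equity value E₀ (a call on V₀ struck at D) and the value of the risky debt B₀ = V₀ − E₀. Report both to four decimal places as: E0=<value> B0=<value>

E0=139.6857 B0=71.5285

d₁ = [ln(V₀/D) + (r + σ²/2)T] / (σ√T)
   = [ln(211.2142/96.2584) + (0.0371 + 0.5·0.2923²)·6.6925] / (0.2923·√6.6925)
   = [0.785837 + 0.534193] / 0.756176 = 1.745664
d₂ = d₁ − σ√T = 1.745664 − 0.756176 = 0.989488
N(d₁) = 0.959565,  N(d₂) = 0.838788,  e^(−rT) = 0.780132
E₀ = V₀·N(d₁) − D·e^(−rT)·N(d₂)
   = 211.2142·0.959565 − 96.2584·0.780132·0.838788 = 139.685655
B₀ = V₀ − E₀ = 211.2142 − 139.685655 = 71.528545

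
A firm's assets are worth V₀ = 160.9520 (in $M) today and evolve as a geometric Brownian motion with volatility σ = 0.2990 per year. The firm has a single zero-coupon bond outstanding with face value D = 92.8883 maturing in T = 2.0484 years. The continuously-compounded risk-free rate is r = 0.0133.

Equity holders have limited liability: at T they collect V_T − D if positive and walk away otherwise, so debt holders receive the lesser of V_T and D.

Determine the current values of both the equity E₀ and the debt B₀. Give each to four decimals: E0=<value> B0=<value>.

E0=72.6457 B0=88.3063

d₁ = [ln(V₀/D) + (r + σ²/2)T] / (σ√T)
   = [ln(160.9520/92.8883) + (0.0133 + 0.5·0.2990²)·2.0484] / (0.2990·√2.0484)
   = [0.549708 + 0.118808] / 0.427936 = 1.562189
d₂ = d₁ − σ√T = 1.562189 − 0.427936 = 1.134254
N(d₁) = 0.940878,  N(d₂) = 0.871656,  e^(−rT) = 0.973124
E₀ = V₀·N(d₁) − D·e^(−rT)·N(d₂)
   = 160.9520·0.940878 − 92.8883·0.973124·0.871656 = 72.645666
B₀ = V₀ − E₀ = 160.9520 − 72.645666 = 88.306334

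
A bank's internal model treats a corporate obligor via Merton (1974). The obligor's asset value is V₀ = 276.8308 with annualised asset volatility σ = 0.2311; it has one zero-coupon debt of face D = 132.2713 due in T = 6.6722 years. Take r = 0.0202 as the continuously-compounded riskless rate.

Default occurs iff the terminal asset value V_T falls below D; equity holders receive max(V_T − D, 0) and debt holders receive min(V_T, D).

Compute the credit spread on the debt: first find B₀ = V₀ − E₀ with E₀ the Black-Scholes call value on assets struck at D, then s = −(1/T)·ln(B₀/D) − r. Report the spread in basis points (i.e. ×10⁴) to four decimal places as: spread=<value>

d₁ = [ln(V₀/D) + (r + σ²/2)T] / (σ√T)
   = [ln(276.8308/132.2713) + (0.0202 + 0.5·0.2311²)·6.6722] / (0.2311·√6.6722)
   = [0.738551 + 0.312950] / 0.596945 = 1.761471
d₂ = d₁ − σ√T = 1.761471 − 0.596945 = 1.164526
N(d₁) = 0.960921,  N(d₂) = 0.877894,  e^(−rT) = 0.873910
E₀ = V₀·N(d₁) − D·e^(−rT)·N(d₂)
   = 276.8308·0.960921 − 132.2713·0.873910·0.877894 = 164.533841
B₀ = V₀ − E₀ = 276.8308 − 164.533841 = 112.296959
spread = −(1/T)·ln(B₀/D) − r = −(1/6.6722)·ln(112.296959/132.2713) − 0.0202 = 0.00433589
in basis points: 0.00433589 × 10⁴ = 43.3589 bp

spread=43.3589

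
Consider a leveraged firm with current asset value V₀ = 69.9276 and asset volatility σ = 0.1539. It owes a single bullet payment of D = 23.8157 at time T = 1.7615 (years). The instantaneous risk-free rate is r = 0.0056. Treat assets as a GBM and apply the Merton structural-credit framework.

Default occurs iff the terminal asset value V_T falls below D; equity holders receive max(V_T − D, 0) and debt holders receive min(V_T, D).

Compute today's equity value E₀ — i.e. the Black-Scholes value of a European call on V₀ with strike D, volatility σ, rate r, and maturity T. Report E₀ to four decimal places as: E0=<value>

E0=46.3457

d₁ = [ln(V₀/D) + (r + σ²/2)T] / (σ√T)
   = [ln(69.9276/23.8157) + (0.0056 + 0.5·0.1539²)·1.7615] / (0.1539·√1.7615)
   = [1.077115 + 0.030725] / 0.204258 = 5.423721
d₂ = d₁ − σ√T = 5.423721 − 0.204258 = 5.219462
N(d₁) = 1.000000,  N(d₂) = 1.000000,  e^(−rT) = 0.990184
E₀ = V₀·N(d₁) − D·e^(−rT)·N(d₂)
   = 69.9276·1.000000 − 23.8157·0.990184·1.000000 = 46.345673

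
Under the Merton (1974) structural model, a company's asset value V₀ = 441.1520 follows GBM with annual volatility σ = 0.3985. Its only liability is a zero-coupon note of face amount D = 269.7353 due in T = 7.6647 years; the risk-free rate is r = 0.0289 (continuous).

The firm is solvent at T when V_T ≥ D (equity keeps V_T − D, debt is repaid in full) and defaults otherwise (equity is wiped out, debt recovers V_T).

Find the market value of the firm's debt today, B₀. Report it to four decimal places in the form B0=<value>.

d₁ = [ln(V₀/D) + (r + σ²/2)T] / (σ√T)
   = [ln(441.1520/269.7353) + (0.0289 + 0.5·0.3985²)·7.6647] / (0.3985·√7.6647)
   = [0.491948 + 0.830096] / 1.103255 = 1.198312
d₂ = d₁ − σ√T = 1.198312 − 1.103255 = 0.095057
N(d₁) = 0.884602,  N(d₂) = 0.537865,  e^(−rT) = 0.801308
E₀ = V₀·N(d₁) − D·e^(−rT)·N(d₂)
   = 441.1520·0.884602 − 269.7353·0.801308·0.537865 = 273.989272
B₀ = V₀ − E₀ = 441.1520 − 273.989272 = 167.162728

B0=167.1627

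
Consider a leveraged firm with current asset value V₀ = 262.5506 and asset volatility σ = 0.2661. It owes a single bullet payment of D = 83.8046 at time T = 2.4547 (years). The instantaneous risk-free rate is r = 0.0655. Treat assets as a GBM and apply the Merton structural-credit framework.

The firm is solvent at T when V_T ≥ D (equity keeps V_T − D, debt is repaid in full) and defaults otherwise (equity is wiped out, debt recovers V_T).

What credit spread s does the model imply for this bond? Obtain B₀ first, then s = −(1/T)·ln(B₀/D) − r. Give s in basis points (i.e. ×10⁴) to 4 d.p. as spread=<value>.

spread=0.7810

d₁ = [ln(V₀/D) + (r + σ²/2)T] / (σ√T)
   = [ln(262.5506/83.8046) + (0.0655 + 0.5·0.2661²)·2.4547] / (0.2661·√2.4547)
   = [1.141956 + 0.247691] / 0.416912 = 3.333191
d₂ = d₁ − σ√T = 3.333191 − 0.416912 = 2.916280
N(d₁) = 0.999571,  N(d₂) = 0.998229,  e^(−rT) = 0.851477
E₀ = V₀·N(d₁) − D·e^(−rT)·N(d₂)
   = 262.5506·0.999571 − 83.8046·0.851477·0.998229 = 191.206593
B₀ = V₀ − E₀ = 262.5506 − 191.206593 = 71.344007
spread = −(1/T)·ln(B₀/D) − r = −(1/2.4547)·ln(71.344007/83.8046) − 0.0655 = 0.00007810
in basis points: 0.00007810 × 10⁴ = 0.7810 bp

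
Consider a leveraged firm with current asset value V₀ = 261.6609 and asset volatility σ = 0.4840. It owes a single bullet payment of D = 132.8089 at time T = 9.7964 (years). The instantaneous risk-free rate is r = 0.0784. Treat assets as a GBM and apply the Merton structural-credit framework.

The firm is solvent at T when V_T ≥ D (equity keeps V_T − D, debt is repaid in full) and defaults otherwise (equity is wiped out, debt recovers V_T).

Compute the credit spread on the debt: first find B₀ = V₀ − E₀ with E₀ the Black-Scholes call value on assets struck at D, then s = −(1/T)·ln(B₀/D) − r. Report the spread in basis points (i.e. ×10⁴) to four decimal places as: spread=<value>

d₁ = [ln(V₀/D) + (r + σ²/2)T] / (σ√T)
   = [ln(261.6609/132.8089) + (0.0784 + 0.5·0.4840²)·9.7964] / (0.4840·√9.7964)
   = [0.678138 + 1.915470] / 1.514881 = 1.712087
d₂ = d₁ − σ√T = 1.712087 − 1.514881 = 0.197206
N(d₁) = 0.956560,  N(d₂) = 0.578167,  e^(−rT) = 0.463923
E₀ = V₀·N(d₁) − D·e^(−rT)·N(d₂)
   = 261.6609·0.956560 − 132.8089·0.463923·0.578167 = 214.671661
B₀ = V₀ − E₀ = 261.6609 − 214.671661 = 46.989239
spread = −(1/T)·ln(B₀/D) − r = −(1/9.7964)·ln(46.989239/132.8089) − 0.0784 = 0.02765862
in basis points: 0.02765862 × 10⁴ = 276.5862 bp

spread=276.5862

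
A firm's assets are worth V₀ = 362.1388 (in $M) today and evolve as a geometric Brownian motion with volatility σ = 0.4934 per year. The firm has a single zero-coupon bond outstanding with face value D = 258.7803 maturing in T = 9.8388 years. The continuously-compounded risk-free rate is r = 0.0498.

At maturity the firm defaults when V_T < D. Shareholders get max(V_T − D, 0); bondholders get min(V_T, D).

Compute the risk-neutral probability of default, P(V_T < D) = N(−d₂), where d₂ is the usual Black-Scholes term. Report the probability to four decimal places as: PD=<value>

PD=0.5949

d₁ = [ln(V₀/D) + (r + σ²/2)T] / (σ√T)
   = [ln(362.1388/258.7803) + (0.0498 + 0.5·0.4934²)·9.8388] / (0.4934·√9.8388)
   = [0.336048 + 1.687568] / 1.547641 = 1.307549
d₂ = d₁ − σ√T = 1.307549 − 1.547641 = -0.240092
risk-neutral PD = N(−d₂) = N(0.240092) = 0.594870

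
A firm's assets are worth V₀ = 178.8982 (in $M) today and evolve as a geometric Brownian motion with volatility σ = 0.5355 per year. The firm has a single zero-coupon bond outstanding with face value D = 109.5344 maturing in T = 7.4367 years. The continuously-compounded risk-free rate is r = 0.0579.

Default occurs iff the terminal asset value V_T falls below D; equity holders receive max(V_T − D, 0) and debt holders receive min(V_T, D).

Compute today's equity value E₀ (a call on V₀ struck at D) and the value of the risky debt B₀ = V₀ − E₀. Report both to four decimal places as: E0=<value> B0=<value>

d₁ = [ln(V₀/D) + (r + σ²/2)T] / (σ√T)
   = [ln(178.8982/109.5344) + (0.0579 + 0.5·0.5355²)·7.4367] / (0.5355·√7.4367)
   = [0.490578 + 1.496860] / 1.460325 = 1.360956
d₂ = d₁ − σ√T = 1.360956 − 1.460325 = -0.099369
N(d₁) = 0.913236,  N(d₂) = 0.460422,  e^(−rT) = 0.650129
E₀ = V₀·N(d₁) − D·e^(−rT)·N(d₂)
   = 178.8982·0.913236 − 109.5344·0.650129·0.460422 = 130.588953
B₀ = V₀ − E₀ = 178.8982 − 130.588953 = 48.309247

E0=130.5890 B0=48.3092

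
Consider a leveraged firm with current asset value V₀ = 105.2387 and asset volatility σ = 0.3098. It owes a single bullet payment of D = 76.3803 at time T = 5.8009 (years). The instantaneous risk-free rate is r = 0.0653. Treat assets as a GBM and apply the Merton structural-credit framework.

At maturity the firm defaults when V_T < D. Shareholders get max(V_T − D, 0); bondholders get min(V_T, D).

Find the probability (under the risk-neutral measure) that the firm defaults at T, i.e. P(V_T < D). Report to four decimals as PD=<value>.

d₁ = [ln(V₀/D) + (r + σ²/2)T] / (σ√T)
   = [ln(105.2387/76.3803) + (0.0653 + 0.5·0.3098²)·5.8009] / (0.3098·√5.8009)
   = [0.320506 + 0.657172] / 0.746155 = 1.310289
d₂ = d₁ − σ√T = 1.310289 − 0.746155 = 0.564134
risk-neutral PD = N(−d₂) = N(-0.564134) = 0.286332

PD=0.2863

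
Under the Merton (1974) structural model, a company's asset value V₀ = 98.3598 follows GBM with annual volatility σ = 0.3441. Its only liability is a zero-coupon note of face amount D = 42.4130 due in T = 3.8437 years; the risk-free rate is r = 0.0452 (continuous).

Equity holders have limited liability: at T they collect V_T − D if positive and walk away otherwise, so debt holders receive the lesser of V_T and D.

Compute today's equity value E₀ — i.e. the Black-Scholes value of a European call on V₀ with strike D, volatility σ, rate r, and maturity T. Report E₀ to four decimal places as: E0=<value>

d₁ = [ln(V₀/D) + (r + σ²/2)T] / (σ√T)
   = [ln(98.3598/42.4130) + (0.0452 + 0.5·0.3441²)·3.8437] / (0.3441·√3.8437)
   = [0.841177 + 0.401292] / 0.674620 = 1.841730
d₂ = d₁ − σ√T = 1.841730 − 0.674620 = 1.167110
N(d₁) = 0.967243,  N(d₂) = 0.878417,  e^(−rT) = 0.840519
E₀ = V₀·N(d₁) − D·e^(−rT)·N(d₂)
   = 98.3598·0.967243 − 42.4130·0.840519·0.878417 = 63.823154

E0=63.8232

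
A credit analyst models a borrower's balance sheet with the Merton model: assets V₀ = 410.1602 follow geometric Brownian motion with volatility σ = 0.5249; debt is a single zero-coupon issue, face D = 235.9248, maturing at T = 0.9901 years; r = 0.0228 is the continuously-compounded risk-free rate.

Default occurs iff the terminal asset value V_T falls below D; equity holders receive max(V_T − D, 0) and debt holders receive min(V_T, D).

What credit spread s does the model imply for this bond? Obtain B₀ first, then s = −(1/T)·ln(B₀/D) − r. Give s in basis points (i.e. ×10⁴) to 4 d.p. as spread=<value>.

d₁ = [ln(V₀/D) + (r + σ²/2)T] / (σ√T)
   = [ln(410.1602/235.9248) + (0.0228 + 0.5·0.5249²)·0.9901] / (0.5249·√0.9901)
   = [0.553035 + 0.158970] / 0.522295 = 1.363223
d₂ = d₁ − σ√T = 1.363223 − 0.522295 = 0.840928
N(d₁) = 0.913594,  N(d₂) = 0.799806,  e^(−rT) = 0.977679
E₀ = V₀·N(d₁) − D·e^(−rT)·N(d₂)
   = 410.1602·0.913594 − 235.9248·0.977679·0.799806 = 190.237741
B₀ = V₀ − E₀ = 410.1602 − 190.237741 = 219.922459
spread = −(1/T)·ln(B₀/D) − r = −(1/0.9901)·ln(219.922459/235.9248) − 0.0228 = 0.04814039
in basis points: 0.04814039 × 10⁴ = 481.4039 bp

spread=481.4039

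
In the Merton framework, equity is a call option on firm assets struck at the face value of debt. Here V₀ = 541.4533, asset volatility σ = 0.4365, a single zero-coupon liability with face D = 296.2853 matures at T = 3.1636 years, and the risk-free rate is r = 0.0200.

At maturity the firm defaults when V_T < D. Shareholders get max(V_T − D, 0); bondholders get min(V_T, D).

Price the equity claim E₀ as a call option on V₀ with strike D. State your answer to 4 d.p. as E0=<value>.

d₁ = [ln(V₀/D) + (r + σ²/2)T] / (σ√T)
   = [ln(541.4533/296.2853) + (0.0200 + 0.5·0.4365²)·3.1636] / (0.4365·√3.1636)
   = [0.602934 + 0.364656] / 0.776381 = 1.246282
d₂ = d₁ − σ√T = 1.246282 − 0.776381 = 0.469901
N(d₁) = 0.893670,  N(d₂) = 0.680787,  e^(−rT) = 0.938688
E₀ = V₀·N(d₁) − D·e^(−rT)·N(d₂)
   = 541.4533·0.893670 − 296.2853·0.938688·0.680787 = 294.540187

E0=294.5402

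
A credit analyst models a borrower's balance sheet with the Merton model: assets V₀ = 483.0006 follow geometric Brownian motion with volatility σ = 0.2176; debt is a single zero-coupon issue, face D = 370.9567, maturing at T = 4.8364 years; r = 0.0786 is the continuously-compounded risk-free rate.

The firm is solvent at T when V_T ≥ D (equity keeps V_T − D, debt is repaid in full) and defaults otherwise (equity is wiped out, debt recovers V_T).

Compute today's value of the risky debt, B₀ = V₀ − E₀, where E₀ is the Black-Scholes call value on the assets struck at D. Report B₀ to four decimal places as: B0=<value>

d₁ = [ln(V₀/D) + (r + σ²/2)T] / (σ√T)
   = [ln(483.0006/370.9567) + (0.0786 + 0.5·0.2176²)·4.8364] / (0.2176·√4.8364)
   = [0.263933 + 0.494642] / 0.478542 = 1.585179
d₂ = d₁ − σ√T = 1.585179 − 0.478542 = 1.106637
N(d₁) = 0.943537,  N(d₂) = 0.865775,  e^(−rT) = 0.683765
E₀ = V₀·N(d₁) − D·e^(−rT)·N(d₂)
   = 483.0006·0.943537 − 370.9567·0.683765·0.865775 = 236.127728
B₀ = V₀ − E₀ = 483.0006 − 236.127728 = 246.872872

B0=246.8729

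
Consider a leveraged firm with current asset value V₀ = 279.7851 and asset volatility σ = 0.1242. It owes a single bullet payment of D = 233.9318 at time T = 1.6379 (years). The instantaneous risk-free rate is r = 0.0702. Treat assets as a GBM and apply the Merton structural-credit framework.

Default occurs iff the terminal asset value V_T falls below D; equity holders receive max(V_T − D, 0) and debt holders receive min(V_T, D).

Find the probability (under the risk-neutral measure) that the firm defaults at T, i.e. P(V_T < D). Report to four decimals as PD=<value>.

d₁ = [ln(V₀/D) + (r + σ²/2)T] / (σ√T)
   = [ln(279.7851/233.9318) + (0.0702 + 0.5·0.1242²)·1.6379] / (0.1242·√1.6379)
   = [0.178992 + 0.127613] / 0.158952 = 1.928923
d₂ = d₁ − σ√T = 1.928923 − 0.158952 = 1.769971
risk-neutral PD = N(−d₂) = N(-1.769971) = 0.038366

PD=0.0384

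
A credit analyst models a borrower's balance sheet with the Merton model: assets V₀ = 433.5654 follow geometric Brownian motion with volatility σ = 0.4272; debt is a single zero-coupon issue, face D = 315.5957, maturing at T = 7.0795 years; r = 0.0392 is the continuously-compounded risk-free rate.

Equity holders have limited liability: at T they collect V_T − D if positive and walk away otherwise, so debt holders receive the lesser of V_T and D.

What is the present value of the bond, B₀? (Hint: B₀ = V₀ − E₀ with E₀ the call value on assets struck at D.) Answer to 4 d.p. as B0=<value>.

d₁ = [ln(V₀/D) + (r + σ²/2)T] / (σ√T)
   = [ln(433.5654/315.5957) + (0.0392 + 0.5·0.4272²)·7.0795] / (0.4272·√7.0795)
   = [0.317581 + 0.923520] / 1.136665 = 1.091879
d₂ = d₁ − σ√T = 1.091879 − 1.136665 = -0.044786
N(d₁) = 0.862557,  N(d₂) = 0.482139,  e^(−rT) = 0.757663
E₀ = V₀·N(d₁) − D·e^(−rT)·N(d₂)
   = 433.5654·0.862557 − 315.5957·0.757663·0.482139 = 258.688057
B₀ = V₀ − E₀ = 433.5654 − 258.688057 = 174.877343

B0=174.8773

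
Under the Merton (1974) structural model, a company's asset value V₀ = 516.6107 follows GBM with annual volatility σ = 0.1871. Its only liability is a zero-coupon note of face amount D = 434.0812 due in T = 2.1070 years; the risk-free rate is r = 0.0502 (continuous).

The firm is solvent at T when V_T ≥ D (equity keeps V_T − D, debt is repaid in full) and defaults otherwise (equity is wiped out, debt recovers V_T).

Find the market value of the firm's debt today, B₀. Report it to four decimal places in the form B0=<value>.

B0=380.9799

d₁ = [ln(V₀/D) + (r + σ²/2)T] / (σ√T)
   = [ln(516.6107/434.0812) + (0.0502 + 0.5·0.1871²)·2.1070] / (0.1871·√2.1070)
   = [0.174058 + 0.142651] / 0.271585 = 1.166148
d₂ = d₁ − σ√T = 1.166148 − 0.271585 = 0.894563
N(d₁) = 0.878223,  N(d₂) = 0.814490,  e^(−rT) = 0.899630
E₀ = V₀·N(d₁) − D·e^(−rT)·N(d₂)
   = 516.6107·0.878223 − 434.0812·0.899630·0.814490 = 135.630802
B₀ = V₀ − E₀ = 516.6107 − 135.630802 = 380.979898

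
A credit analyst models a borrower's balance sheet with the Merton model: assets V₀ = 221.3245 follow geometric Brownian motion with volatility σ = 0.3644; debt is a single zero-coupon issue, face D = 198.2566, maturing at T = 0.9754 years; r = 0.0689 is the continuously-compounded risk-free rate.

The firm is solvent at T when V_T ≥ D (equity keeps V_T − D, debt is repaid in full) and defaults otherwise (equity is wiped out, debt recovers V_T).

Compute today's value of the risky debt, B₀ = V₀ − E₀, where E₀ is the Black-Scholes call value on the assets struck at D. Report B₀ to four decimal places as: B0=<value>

B0=170.9036

d₁ = [ln(V₀/D) + (r + σ²/2)T] / (σ√T)
   = [ln(221.3245/198.2566) + (0.0689 + 0.5·0.3644²)·0.9754] / (0.3644·√0.9754)
   = [0.110068 + 0.131965] / 0.359890 = 0.672520
d₂ = d₁ − σ√T = 0.672520 − 0.359890 = 0.312630
N(d₁) = 0.749374,  N(d₂) = 0.622719,  e^(−rT) = 0.935003
E₀ = V₀·N(d₁) − D·e^(−rT)·N(d₂)
   = 221.3245·0.749374 − 198.2566·0.935003·0.622719 = 50.420927
B₀ = V₀ − E₀ = 221.3245 − 50.420927 = 170.903573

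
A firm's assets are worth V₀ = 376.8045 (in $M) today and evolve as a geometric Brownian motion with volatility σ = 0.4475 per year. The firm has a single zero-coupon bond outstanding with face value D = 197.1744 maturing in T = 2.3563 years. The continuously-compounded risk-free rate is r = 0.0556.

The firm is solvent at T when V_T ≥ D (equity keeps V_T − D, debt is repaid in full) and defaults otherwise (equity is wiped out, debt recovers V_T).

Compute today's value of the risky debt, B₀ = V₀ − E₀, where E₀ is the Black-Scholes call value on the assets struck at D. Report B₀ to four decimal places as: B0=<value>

B0=162.1360

d₁ = [ln(V₀/D) + (r + σ²/2)T] / (σ√T)
   = [ln(376.8045/197.1744) + (0.0556 + 0.5·0.4475²)·2.3563] / (0.4475·√2.3563)
   = [0.647638 + 0.366942] / 0.686923 = 1.476991
d₂ = d₁ − σ√T = 1.476991 − 0.686923 = 0.790068
N(d₁) = 0.930161,  N(d₂) = 0.785256,  e^(−rT) = 0.877209
E₀ = V₀·N(d₁) − D·e^(−rT)·N(d₂)
   = 376.8045·0.930161 − 197.1744·0.877209·0.785256 = 214.668548
B₀ = V₀ − E₀ = 376.8045 − 214.668548 = 162.135952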